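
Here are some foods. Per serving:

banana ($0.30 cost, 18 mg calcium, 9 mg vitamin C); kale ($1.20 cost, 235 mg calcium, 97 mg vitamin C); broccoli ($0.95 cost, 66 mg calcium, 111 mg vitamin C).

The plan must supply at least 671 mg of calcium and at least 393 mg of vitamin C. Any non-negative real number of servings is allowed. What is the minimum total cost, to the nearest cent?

This is a tiny linear program; its minimum lies at a vertex of the feasible set. List the vertices and price them.
banana only: max(671/18, 393/9) = 43.67 servings → $13.10.
kale only: max(671/235, 393/97) = 4.052 servings → $4.86.
broccoli only: max(671/66, 393/111) = 10.17 servings → $9.66.
banana + kale with both targets exact would need a negative amount; discard.
banana + broccoli with both tight: 34.57 servings and 0.7372 servings → $11.07.
kale + broccoli with both tight: 2.466 servings and 1.385 servings → $4.28.
So the least-cost plan costs $4.28.

$4.28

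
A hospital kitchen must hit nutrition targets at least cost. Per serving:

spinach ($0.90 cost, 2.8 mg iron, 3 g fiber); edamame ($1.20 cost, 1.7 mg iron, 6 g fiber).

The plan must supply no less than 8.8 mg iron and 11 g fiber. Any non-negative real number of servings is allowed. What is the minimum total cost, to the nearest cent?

A basic optimal solution has at most two foods positive. Try each food alone and each pair with both targets met exactly.
spinach only: max(8.8/2.8, 11/3) = 3.667 servings → $3.30.
edamame only: max(8.8/1.7, 11/6) = 5.176 servings → $6.21.
spinach + edamame with both tight: 2.915 servings and 0.3761 servings → $3.07.
So the least-cost plan costs $3.07.

$3.07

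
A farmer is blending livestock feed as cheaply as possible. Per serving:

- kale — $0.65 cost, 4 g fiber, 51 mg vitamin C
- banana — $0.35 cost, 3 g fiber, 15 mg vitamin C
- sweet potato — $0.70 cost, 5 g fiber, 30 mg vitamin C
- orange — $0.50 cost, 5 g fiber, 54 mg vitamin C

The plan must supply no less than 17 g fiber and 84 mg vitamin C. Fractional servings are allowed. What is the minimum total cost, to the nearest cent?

$1.70

With two linear requirements the optimum uses one or two foods; enumerate the corners.
kale only: max(17/4, 84/51) = 4.25 servings → $2.76.
banana only: max(17/3, 84/15) = 5.667 servings → $1.98.
sweet potato only: max(17/5, 84/30) = 3.4 servings → $2.38.
orange only: max(17/5, 84/54) = 3.4 servings → $1.70.
kale + banana with both targets exact would need a negative amount; discard.
kale + sweet potato: intersection lies outside the first quadrant.
kale + orange: intersection lies outside the first quadrant.
banana + sweet potato: intersection lies outside the first quadrant.
banana + orange: intersection lies outside the first quadrant.
sweet potato + orange with both targets exact would need a negative amount; discard.
Cheapest feasible corner: $1.70.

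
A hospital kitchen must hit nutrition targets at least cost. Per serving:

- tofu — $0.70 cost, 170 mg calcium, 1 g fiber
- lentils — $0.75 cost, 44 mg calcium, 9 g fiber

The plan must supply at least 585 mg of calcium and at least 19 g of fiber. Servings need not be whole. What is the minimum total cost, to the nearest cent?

Two binding constraints pin down two serving amounts, so the optimal mix uses at most two foods. The candidates are each food alone (scaled to the tighter of calcium/fiber) and each pair with both constraints tight.
tofu only: max(585/170, 19/1) = 19 servings → $13.30.
lentils only: max(585/44, 19/9) = 13.3 servings → $9.97.
tofu + lentils with both tight: 2.98 servings and 1.78 servings → $3.42.
The minimum over all feasible corners is $3.42.

$3.42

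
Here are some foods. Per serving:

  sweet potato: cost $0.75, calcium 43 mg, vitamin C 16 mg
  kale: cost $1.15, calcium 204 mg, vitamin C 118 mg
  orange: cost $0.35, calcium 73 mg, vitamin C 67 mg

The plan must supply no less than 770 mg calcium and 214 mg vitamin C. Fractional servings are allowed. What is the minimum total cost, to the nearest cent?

$3.69

This is a tiny linear program; its minimum lies at a vertex of the feasible set. List the vertices and price them.
sweet potato only: max(770/43, 214/16) = 17.91 servings → $13.43.
kale only: max(770/204, 214/118) = 3.775 servings → $4.34.
orange only: max(770/73, 214/67) = 10.55 servings → $3.69.
sweet potato + kale: intersection lies outside the first quadrant.
sweet potato + orange: intersection lies outside the first quadrant.
kale + orange: the both-tight solution has a negative serving — not a feasible corner.
The minimum over all feasible corners is $3.69.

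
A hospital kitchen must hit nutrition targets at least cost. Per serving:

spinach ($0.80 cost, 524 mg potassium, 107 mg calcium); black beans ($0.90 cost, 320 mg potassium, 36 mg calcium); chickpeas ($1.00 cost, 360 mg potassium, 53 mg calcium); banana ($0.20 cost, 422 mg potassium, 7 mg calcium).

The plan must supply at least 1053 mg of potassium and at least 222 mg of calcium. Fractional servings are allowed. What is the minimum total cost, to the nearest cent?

An LP optimum is at a vertex; with two nutrient constraints at most two foods are used. Check each candidate.
spinach only: max(1053/524, 222/107) = 2.075 servings → $1.66.
black beans only: max(1053/320, 222/36) = 6.167 servings → $5.55.
chickpeas only: max(1053/360, 222/53) = 4.189 servings → $4.19.
banana only: max(1053/422, 222/7) = 31.71 servings → $6.34.
spinach + black beans: the both-tight solution has a negative serving — not a feasible corner.
spinach + chickpeas: the both-tight solution has a negative serving — not a feasible corner.
spinach + banana: the both-tight solution has a negative serving — not a feasible corner.
black beans + chickpeas: the both-tight solution has a negative serving — not a feasible corner.
black beans + banana: the both-tight solution has a negative serving — not a feasible corner.
chickpeas + banana: intersection lies outside the first quadrant.
The minimum over all feasible corners is $1.66.

$1.66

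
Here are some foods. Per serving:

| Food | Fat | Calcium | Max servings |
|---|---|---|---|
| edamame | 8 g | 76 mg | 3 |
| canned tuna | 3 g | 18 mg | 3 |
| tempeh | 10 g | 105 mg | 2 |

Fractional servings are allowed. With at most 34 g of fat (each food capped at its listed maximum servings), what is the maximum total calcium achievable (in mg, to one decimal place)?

Calcium per g fat: tempeh 10.5, edamame 9.5, canned tuna 6.
Take 2 servings of tempeh: uses 20 g fat, +210.0 mg calcium (running total 210.0 mg).
Take 1.75 servings of edamame: uses 14 g fat, +133.0 mg calcium (running total 343.0 mg).
Filling greedily by calcium-per-g fat is optimal for one linear limit, giving 343.0 mg.

343.0 mg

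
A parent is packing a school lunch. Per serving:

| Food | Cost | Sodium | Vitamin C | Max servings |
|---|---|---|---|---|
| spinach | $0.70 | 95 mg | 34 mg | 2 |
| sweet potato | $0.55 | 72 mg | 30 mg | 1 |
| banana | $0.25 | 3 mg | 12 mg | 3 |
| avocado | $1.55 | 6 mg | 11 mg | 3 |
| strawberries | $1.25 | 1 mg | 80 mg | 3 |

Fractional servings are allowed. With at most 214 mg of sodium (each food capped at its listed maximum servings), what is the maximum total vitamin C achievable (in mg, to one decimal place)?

379.1 mg

Vitamin C per mg sodium: strawberries 80, banana 4, avocado 1.833, sweet potato 0.4167, spinach 0.3579.
Take 3 servings of strawberries: uses 3 mg sodium, +240.0 mg vitamin C (running total 240.0 mg).
Take 3 servings of banana: uses 9 mg sodium, +36.0 mg vitamin C (running total 276.0 mg).
Take 3 servings of avocado: uses 18 mg sodium, +33.0 mg vitamin C (running total 309.0 mg).
Take 1 serving of sweet potato: uses 72 mg sodium, +30.0 mg vitamin C (running total 339.0 mg).
Take 1.179 servings of spinach: uses 112 mg sodium, +40.1 mg vitamin C (running total 379.1 mg).
Filling greedily by vitamin C-per-mg sodium is optimal for one linear limit, giving 379.1 mg.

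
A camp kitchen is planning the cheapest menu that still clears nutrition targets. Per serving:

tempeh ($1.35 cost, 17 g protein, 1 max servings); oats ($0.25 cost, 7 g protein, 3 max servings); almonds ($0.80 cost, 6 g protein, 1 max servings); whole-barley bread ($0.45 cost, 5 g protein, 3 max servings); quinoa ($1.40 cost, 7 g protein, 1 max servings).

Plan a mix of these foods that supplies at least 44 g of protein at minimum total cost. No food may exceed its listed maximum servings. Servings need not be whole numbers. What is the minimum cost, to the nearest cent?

$2.64

Cost per g of protein: oats $0.0357, tempeh $0.0794, whole-barley bread $0.0900, almonds $0.1333, quinoa $0.2000.
Take 3 servings of oats: +21.0 g protein for $0.75 (total $0.75, still need 23.0 g).
Take 1 serving of tempeh: +17.0 g protein for $1.35 (total $2.10, still need 6.0 g).
Take 1.2 servings of whole-barley bread: +6.0 g protein for $0.54 (total $2.64, still need 0.0 g).
Greedy by cheapest-per-g is optimal for a single linear constraint, so the minimum cost is $2.64.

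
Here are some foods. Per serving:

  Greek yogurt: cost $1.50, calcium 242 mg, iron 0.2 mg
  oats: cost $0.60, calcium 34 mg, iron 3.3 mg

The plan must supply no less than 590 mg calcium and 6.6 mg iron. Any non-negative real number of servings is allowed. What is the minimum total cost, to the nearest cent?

$4.38

Check every corner: each single food scaled to meet both minima, and each pair solved so both constraints bind.
Greek yogurt only: max(590/242, 6.6/0.2) = 33 servings → $49.50.
oats only: max(590/34, 6.6/3.3) = 17.35 servings → $10.41.
Greek yogurt + oats with both tight: 2.176 servings and 1.868 servings → $4.38.
Cheapest feasible corner: $4.38.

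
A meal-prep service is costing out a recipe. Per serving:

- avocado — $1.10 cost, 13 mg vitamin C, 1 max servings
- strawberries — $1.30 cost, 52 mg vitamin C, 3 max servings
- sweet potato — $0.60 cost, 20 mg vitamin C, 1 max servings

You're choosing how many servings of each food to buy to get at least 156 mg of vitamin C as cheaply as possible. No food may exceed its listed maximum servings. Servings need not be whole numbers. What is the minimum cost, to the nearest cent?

Cost per mg of vitamin C: strawberries $0.0250, sweet potato $0.0300, avocado $0.0846.
Take 3 servings of strawberries: +156.0 mg vitamin C for $3.90 (total $3.90, still need 0.0 mg).
Filling from the cheapest source first is optimal under one linear minimum: $3.90.

$3.90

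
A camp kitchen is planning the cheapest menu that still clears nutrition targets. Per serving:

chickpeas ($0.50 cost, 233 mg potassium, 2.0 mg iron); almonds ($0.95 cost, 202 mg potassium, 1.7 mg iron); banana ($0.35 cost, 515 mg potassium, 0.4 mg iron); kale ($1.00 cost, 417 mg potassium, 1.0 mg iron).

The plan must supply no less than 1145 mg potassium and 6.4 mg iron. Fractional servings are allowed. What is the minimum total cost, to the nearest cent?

The cheapest plan sits at a corner of the feasible region — with two constraints it uses at most two foods.
chickpeas only: max(1145/233, 6.4/2.0) = 4.914 servings → $2.46.
almonds only: max(1145/202, 6.4/1.7) = 5.668 servings → $5.38.
banana only: max(1145/515, 6.4/0.4) = 16 servings → $5.60.
kale only: max(1145/417, 6.4/1.0) = 6.4 servings → $6.40.
chickpeas + almonds: the both-tight solution has a negative serving — not a feasible corner.
chickpeas + banana with both tight: 3.029 servings and 0.8527 servings → $1.81.
chickpeas + kale with both tight: 2.535 servings and 1.329 servings → $2.60.
almonds + banana with both tight: 3.571 servings and 0.8226 servings → $3.68.
almonds + kale with both tight: 3.006 servings and 1.29 servings → $4.15.
banana + kale: intersection lies outside the first quadrant.
Cheapest feasible corner: $1.81.

$1.81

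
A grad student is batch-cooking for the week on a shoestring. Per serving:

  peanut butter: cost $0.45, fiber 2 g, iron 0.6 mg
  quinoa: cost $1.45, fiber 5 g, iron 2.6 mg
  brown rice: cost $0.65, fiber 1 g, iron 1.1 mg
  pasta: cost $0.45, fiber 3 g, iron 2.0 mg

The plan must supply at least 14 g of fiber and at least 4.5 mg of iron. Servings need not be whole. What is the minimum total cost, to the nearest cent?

Check every corner: each single food scaled to meet both minima, and each pair solved so both constraints bind.
peanut butter only: max(14/2, 4.5/0.6) = 7.5 servings → $3.38.
quinoa only: max(14/5, 4.5/2.6) = 2.8 servings → $4.06.
brown rice only: max(14/1, 4.5/1.1) = 14 servings → $9.10.
pasta only: max(14/3, 4.5/2.0) = 4.667 servings → $2.10.
peanut butter + quinoa with both tight: 6.318 servings and 0.2727 servings → $3.24.
peanut butter + brown rice with both tight: 6.812 servings and 0.375 servings → $3.31.
peanut butter + pasta with both tight: 6.591 servings and 0.2727 servings → $3.09.
quinoa + brown rice with both targets exact would need a negative amount; discard.
quinoa + pasta: the both-tight solution has a negative serving — not a feasible corner.
brown rice + pasta with both targets exact would need a negative amount; discard.
Cheapest feasible corner: $2.10.

$2.10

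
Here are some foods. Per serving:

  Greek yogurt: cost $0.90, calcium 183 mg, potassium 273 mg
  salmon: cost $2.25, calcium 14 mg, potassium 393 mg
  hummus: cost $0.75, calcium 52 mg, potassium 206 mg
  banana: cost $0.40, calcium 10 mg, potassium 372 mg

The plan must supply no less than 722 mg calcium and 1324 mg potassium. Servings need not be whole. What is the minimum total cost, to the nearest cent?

With two linear requirements the optimum uses one or two foods; enumerate the corners.
Greek yogurt only: max(722/183, 1324/273) = 4.85 servings → $4.36.
salmon only: max(722/14, 1324/393) = 51.57 servings → $116.04.
hummus only: max(722/52, 1324/206) = 13.88 servings → $10.41.
banana only: max(722/10, 1324/372) = 72.2 servings → $28.88.
Greek yogurt + salmon with both tight: 3.895 servings and 0.6636 servings → $5.00.
Greek yogurt + hummus with both tight: 3.399 servings and 1.923 servings → $4.50.
Greek yogurt + banana with both tight: 3.908 servings and 0.6915 servings → $3.79.
salmon + hummus with both targets exact would need a negative amount; discard.
salmon + banana: intersection lies outside the first quadrant.
hummus + banana: the both-tight solution has a negative serving — not a feasible corner.
Cheapest feasible corner: $3.79.

$3.79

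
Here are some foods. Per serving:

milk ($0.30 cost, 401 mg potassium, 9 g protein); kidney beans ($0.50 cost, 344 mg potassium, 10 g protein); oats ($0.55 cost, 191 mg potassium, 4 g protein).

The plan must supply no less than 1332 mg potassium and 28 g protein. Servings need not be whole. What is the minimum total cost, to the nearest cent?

With two linear requirements the optimum uses one or two foods; enumerate the corners.
milk only: max(1332/401, 28/9) = 3.322 servings → $1.00.
kidney beans only: max(1332/344, 28/10) = 3.872 servings → $1.94.
oats only: max(1332/191, 28/4) = 7 servings → $3.85.
milk + kidney beans with both targets exact would need a negative amount; discard.
milk + oats with both tight: 0.1739 servings and 6.609 servings → $3.69.
kidney beans + oats with both tight: 0.03745 servings and 6.906 servings → $3.82.
So the least-cost plan costs $1.00.

$1.00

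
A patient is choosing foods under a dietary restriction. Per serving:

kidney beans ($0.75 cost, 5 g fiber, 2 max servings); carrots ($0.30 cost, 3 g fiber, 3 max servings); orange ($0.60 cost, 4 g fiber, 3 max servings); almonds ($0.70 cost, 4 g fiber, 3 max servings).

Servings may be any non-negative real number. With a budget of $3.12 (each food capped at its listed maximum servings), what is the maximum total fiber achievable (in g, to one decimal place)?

23.8 g

Fiber per dollar: carrots 10, kidney beans 6.667, orange 6.667, almonds 5.714.
Take 3 servings of carrots: spends $0.90, +9.0 g fiber (running total 9.0 g).
Take 2 servings of kidney beans: spends $1.50, +10.0 g fiber (running total 19.0 g).
Take 1.2 servings of orange: spends $0.72, +4.8 g fiber (running total 23.8 g).
Greedy by best ratio exhausts the cost allowance optimally: 23.8 g.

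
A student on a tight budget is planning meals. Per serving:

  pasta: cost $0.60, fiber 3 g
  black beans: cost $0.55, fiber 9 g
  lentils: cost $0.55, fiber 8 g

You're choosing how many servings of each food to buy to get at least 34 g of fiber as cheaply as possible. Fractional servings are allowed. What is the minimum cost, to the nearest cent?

Cost per g of fiber: black beans $0.0611, lentils $0.0688, pasta $0.2000.
With no serving limits, use only black beans: 34 g / 9 g = 3.778 servings × $0.55 = $2.08.

$2.08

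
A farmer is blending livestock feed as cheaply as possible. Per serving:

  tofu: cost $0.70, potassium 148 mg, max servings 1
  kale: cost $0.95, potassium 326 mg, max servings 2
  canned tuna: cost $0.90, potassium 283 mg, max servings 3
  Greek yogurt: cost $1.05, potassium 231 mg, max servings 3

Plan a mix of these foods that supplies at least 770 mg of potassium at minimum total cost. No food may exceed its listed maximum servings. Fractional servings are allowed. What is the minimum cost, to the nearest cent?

$2.28

Cost per mg of potassium: kale $0.0029, canned tuna $0.0032, Greek yogurt $0.0045, tofu $0.0047.
Take 2 servings of kale: +652.0 mg potassium for $1.90 (total $1.90, still need 118.0 mg).
Take 0.417 servings of canned tuna: +118.0 mg potassium for $0.38 (total $2.28, still need 0.0 mg).
Filling from the cheapest source first is optimal under one linear minimum: $2.28.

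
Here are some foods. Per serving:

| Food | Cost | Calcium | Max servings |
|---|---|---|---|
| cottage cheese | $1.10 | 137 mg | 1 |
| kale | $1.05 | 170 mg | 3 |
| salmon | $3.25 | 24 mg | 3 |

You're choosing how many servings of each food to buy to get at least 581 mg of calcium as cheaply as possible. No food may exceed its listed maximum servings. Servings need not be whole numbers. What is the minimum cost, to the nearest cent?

$3.72

Cost per mg of calcium: kale $0.0062, cottage cheese $0.0080, salmon $0.1354.
Take 3 servings of kale: +510.0 mg calcium for $3.15 (total $3.15, still need 71.0 mg).
Take 0.5182 servings of cottage cheese: +71.0 mg calcium for $0.57 (total $3.72, still need 0.0 mg).
Filling from the cheapest source first is optimal under one linear minimum: $3.72.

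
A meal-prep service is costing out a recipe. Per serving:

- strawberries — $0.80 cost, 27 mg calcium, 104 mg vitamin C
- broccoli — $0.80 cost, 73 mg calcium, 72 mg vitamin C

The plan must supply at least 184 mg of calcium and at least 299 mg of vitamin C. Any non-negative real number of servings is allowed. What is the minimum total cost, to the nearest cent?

At the optimum either one food covers both requirements or two foods hit both targets exactly; no other combination can be cheaper.
strawberries only: max(184/27, 299/104) = 6.815 servings → $5.45.
broccoli only: max(184/73, 299/72) = 4.153 servings → $3.32.
strawberries + broccoli with both tight: 1.519 servings and 1.959 servings → $2.78.
The minimum over all feasible corners is $2.78.

$2.78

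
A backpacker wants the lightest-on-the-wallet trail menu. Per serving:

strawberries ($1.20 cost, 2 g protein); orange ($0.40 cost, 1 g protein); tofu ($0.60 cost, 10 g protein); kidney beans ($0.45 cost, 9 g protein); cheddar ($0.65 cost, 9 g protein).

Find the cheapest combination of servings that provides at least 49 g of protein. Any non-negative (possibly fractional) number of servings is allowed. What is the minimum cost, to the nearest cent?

Cost per g of protein: kidney beans $0.0500, tofu $0.0600, cheddar $0.0722, orange $0.4000, strawberries $0.6000.
With no serving limits, use only kidney beans: 49 g / 9 g = 5.444 servings × $0.45 = $2.45.

$2.45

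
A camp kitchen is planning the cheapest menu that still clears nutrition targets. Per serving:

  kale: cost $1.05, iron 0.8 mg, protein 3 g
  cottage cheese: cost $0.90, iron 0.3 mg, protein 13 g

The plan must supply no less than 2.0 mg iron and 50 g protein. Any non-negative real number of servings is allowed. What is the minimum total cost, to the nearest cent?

Check every corner: each single food scaled to meet both minima, and each pair solved so both constraints bind.
kale only: max(2.0/0.8, 50/3) = 16.67 servings → $17.50.
cottage cheese only: max(2.0/0.3, 50/13) = 6.667 servings → $6.00.
kale + cottage cheese with both tight: 1.158 servings and 3.579 servings → $4.44.
So the least-cost plan costs $4.44.

$4.44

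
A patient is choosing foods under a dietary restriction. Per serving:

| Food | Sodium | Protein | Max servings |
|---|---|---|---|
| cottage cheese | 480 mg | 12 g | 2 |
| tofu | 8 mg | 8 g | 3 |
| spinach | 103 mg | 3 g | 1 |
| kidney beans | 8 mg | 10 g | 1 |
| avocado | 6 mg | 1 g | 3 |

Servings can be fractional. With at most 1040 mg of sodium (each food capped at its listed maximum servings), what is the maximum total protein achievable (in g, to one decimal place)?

62.2 g

Protein per mg sodium: kidney beans 1.25, tofu 1, avocado 0.1667, spinach 0.02913, cottage cheese 0.025.
Take 1 serving of kidney beans: uses 8 mg sodium, +10.0 g protein (running total 10.0 g).
Take 3 servings of tofu: uses 24 mg sodium, +24.0 g protein (running total 34.0 g).
Take 3 servings of avocado: uses 18 mg sodium, +3.0 g protein (running total 37.0 g).
Take 1 serving of spinach: uses 103 mg sodium, +3.0 g protein (running total 40.0 g).
Take 1.848 servings of cottage cheese: uses 887 mg sodium, +22.2 g protein (running total 62.2 g).
Filling greedily by protein-per-mg sodium is optimal for one linear limit, giving 62.2 g.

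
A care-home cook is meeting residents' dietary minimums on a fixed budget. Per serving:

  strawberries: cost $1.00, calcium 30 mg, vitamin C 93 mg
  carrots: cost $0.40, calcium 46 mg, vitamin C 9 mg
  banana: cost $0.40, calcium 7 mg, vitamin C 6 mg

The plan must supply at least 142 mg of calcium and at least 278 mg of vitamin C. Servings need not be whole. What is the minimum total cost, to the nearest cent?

strawberries only: max(142/30, 278/93) = 4.733 servings → $4.73.
carrots only: max(142/46, 278/9) = 30.89 servings → $12.36.
banana only: max(142/7, 278/6) = 46.33 servings → $18.53.
strawberries + carrots with both tight: 2.872 servings and 1.214 servings → $3.36.
strawberries + banana with both tight: 2.323 servings and 10.33 servings → $6.46.
carrots + banana: the both-tight solution has a negative serving — not a feasible corner.
Cheapest feasible corner: $3.36.

$3.36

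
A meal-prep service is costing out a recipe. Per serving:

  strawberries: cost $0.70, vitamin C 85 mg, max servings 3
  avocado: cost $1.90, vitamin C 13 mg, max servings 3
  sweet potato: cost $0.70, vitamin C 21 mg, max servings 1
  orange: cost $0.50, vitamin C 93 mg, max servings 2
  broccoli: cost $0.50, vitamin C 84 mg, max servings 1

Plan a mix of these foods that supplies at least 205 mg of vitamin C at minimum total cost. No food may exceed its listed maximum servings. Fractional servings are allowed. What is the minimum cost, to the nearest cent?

$1.11

Cost per mg of vitamin C: orange $0.0054, broccoli $0.0060, strawberries $0.0082, sweet potato $0.0333, avocado $0.1462.
Take 2 servings of orange: +186.0 mg vitamin C for $1.00 (total $1.00, still need 19.0 mg).
Take 0.2262 servings of broccoli: +19.0 mg vitamin C for $0.11 (total $1.11, still need 0.0 mg).
Filling from the cheapest source first is optimal under one linear minimum: $1.11.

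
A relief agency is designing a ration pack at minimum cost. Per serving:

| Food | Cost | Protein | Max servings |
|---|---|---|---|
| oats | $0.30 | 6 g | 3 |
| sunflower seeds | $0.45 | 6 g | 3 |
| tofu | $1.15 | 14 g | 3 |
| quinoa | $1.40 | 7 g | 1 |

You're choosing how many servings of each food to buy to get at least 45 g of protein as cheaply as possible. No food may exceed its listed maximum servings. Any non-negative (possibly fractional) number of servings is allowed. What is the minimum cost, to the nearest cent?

$2.99

Cost per g of protein: oats $0.0500, sunflower seeds $0.0750, tofu $0.0821, quinoa $0.2000.
Take 3 servings of oats: +18.0 g protein for $0.90 (total $0.90, still need 27.0 g).
Take 3 servings of sunflower seeds: +18.0 g protein for $1.35 (total $2.25, still need 9.0 g).
Take 0.6429 servings of tofu: +9.0 g protein for $0.74 (total $2.99, still need 0.0 g).
Filling from the cheapest source first is optimal under one linear minimum: $2.99.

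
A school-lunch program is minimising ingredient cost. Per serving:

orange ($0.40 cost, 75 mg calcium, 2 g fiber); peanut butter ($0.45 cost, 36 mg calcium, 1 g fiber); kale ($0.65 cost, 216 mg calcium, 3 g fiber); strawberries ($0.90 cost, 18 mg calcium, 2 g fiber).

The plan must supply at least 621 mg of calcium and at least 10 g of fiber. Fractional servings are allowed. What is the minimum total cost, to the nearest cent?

Minimising a linear cost over {calcium ≥ 621, fiber ≥ 10, servings ≥ 0} — the optimum is at a vertex, using one or two foods.
orange only: max(621/75, 10/2) = 8.28 servings → $3.31.
peanut butter only: max(621/36, 10/1) = 17.25 servings → $7.76.
kale only: max(621/216, 10/3) = 3.333 servings → $2.17.
strawberries only: max(621/18, 10/2) = 34.5 servings → $31.05.
orange + peanut butter: the both-tight solution has a negative serving — not a feasible corner.
orange + kale with both tight: 1.435 servings and 2.377 servings → $2.12.
orange + strawberries with both targets exact would need a negative amount; discard.
peanut butter + kale with both tight: 2.75 servings and 2.417 servings → $2.81.
peanut butter + strawberries: intersection lies outside the first quadrant.
kale + strawberries with both tight: 2.81 servings and 0.7857 servings → $2.53.
Cheapest feasible corner: $2.12.

$2.12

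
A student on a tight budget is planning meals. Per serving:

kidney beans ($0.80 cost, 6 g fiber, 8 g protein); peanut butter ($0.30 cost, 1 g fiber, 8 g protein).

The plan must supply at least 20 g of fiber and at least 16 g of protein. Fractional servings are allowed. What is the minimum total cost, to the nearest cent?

Check every corner: each single food scaled to meet both minima, and each pair solved so both constraints bind.
kidney beans only: max(20/6, 16/8) = 3.333 servings → $2.67.
peanut butter only: max(20/1, 16/8) = 20 servings → $6.00.
kidney beans + peanut butter: intersection lies outside the first quadrant.
So the least-cost plan costs $2.67.

$2.67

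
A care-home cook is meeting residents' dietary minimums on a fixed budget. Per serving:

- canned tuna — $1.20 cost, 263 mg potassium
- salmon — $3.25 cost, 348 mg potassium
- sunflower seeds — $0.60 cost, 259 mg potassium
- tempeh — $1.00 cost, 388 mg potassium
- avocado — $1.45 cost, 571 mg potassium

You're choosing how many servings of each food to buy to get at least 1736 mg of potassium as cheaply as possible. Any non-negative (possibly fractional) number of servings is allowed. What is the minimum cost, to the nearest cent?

Cost per mg of potassium: sunflower seeds $0.0023, avocado $0.0025, tempeh $0.0026, canned tuna $0.0046, salmon $0.0093.
With no serving limits, use only sunflower seeds: 1736 mg / 259 mg = 6.703 servings × $0.60 = $4.02.

$4.02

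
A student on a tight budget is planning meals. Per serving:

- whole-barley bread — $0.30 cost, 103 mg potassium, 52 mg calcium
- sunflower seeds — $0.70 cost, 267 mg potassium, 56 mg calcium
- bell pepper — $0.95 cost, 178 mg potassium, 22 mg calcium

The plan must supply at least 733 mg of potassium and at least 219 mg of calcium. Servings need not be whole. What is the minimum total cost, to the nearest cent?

whole-barley bread only: max(733/103, 219/52) = 7.117 servings → $2.13.
sunflower seeds only: max(733/267, 219/56) = 3.911 servings → $2.74.
bell pepper only: max(733/178, 219/22) = 9.955 servings → $9.46.
whole-barley bread + sunflower seeds with both tight: 2.147 servings and 1.917 servings → $1.99.
whole-barley bread + bell pepper with both tight: 3.27 servings and 2.226 servings → $3.10.
sunflower seeds + bell pepper: the both-tight solution has a negative serving — not a feasible corner.
Cheapest feasible corner: $1.99.

$1.99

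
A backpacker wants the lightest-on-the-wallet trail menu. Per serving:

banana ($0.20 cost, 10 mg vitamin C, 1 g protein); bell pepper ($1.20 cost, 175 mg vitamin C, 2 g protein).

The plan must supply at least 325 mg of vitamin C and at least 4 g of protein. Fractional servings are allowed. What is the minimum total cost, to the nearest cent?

The cheapest plan sits at a corner of the feasible region — with two constraints it uses at most two foods.
banana only: max(325/10, 4/1) = 32.5 servings → $6.50.
bell pepper only: max(325/175, 4/2) = 2 servings → $2.40.
banana + bell pepper with both tight: 0.3226 servings and 1.839 servings → $2.27.
So the least-cost plan costs $2.27.

$2.27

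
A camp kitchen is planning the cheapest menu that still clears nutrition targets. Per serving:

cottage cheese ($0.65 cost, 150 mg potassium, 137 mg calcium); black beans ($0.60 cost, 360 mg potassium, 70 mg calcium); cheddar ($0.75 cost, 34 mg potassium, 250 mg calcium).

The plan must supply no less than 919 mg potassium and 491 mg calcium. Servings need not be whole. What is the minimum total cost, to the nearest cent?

With two linear requirements the optimum uses one or two foods; enumerate the corners.
cottage cheese only: max(919/150, 491/137) = 6.127 servings → $3.98.
black beans only: max(919/360, 491/70) = 7.014 servings → $4.21.
cheddar only: max(919/34, 491/250) = 27.03 servings → $20.27.
cottage cheese + black beans with both tight: 2.896 servings and 1.346 servings → $2.69.
cottage cheese + cheddar: the both-tight solution has a negative serving — not a feasible corner.
black beans + cheddar with both tight: 2.432 servings and 1.283 servings → $2.42.
The minimum over all feasible corners is $2.42.

$2.42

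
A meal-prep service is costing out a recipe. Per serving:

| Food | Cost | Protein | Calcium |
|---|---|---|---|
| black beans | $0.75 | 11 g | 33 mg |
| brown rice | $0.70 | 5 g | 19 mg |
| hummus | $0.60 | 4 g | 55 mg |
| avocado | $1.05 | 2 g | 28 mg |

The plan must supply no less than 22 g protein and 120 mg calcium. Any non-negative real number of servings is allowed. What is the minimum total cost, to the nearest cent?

With two linear requirements the optimum uses one or two foods; enumerate the corners.
black beans only: max(22/11, 120/33) = 3.636 servings → $2.73.
brown rice only: max(22/5, 120/19) = 6.316 servings → $4.42.
hummus only: max(22/4, 120/55) = 5.5 servings → $3.30.
avocado only: max(22/2, 120/28) = 11 servings → $11.55.
black beans + brown rice: the both-tight solution has a negative serving — not a feasible corner.
black beans + hummus with both tight: 1.543 servings and 1.256 servings → $1.91.
black beans + avocado with both tight: 1.554 servings and 2.455 servings → $3.74.
brown rice + hummus with both tight: 3.668 servings and 0.9146 servings → $3.12.
brown rice + avocado with both tight: 3.686 servings and 1.784 servings → $4.45.
hummus + avocado: intersection lies outside the first quadrant.
Cheapest feasible corner: $1.91.

$1.91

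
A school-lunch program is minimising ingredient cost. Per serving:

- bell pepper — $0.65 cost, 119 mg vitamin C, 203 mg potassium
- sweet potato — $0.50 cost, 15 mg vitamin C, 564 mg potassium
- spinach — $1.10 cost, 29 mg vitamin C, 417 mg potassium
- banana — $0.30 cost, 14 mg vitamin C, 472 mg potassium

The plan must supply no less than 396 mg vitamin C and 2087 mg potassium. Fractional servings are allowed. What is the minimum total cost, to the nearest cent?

$2.87

A basic optimal solution has at most two foods positive. Try each food alone and each pair with both targets met exactly.
bell pepper only: max(396/119, 2087/203) = 10.28 servings → $6.68.
sweet potato only: max(396/15, 2087/564) = 26.4 servings → $13.20.
spinach only: max(396/29, 2087/417) = 13.66 servings → $15.02.
banana only: max(396/14, 2087/472) = 28.29 servings → $8.49.
bell pepper + sweet potato with both tight: 2.997 servings and 2.622 servings → $3.26.
bell pepper + spinach with both tight: 2.392 servings and 3.84 servings → $5.78.
bell pepper + banana with both tight: 2.957 servings and 3.15 servings → $2.87.
sweet potato + spinach: intersection lies outside the first quadrant.
sweet potato + banana with both targets exact would need a negative amount; discard.
spinach + banana with both targets exact would need a negative amount; discard.
The minimum over all feasible corners is $2.87.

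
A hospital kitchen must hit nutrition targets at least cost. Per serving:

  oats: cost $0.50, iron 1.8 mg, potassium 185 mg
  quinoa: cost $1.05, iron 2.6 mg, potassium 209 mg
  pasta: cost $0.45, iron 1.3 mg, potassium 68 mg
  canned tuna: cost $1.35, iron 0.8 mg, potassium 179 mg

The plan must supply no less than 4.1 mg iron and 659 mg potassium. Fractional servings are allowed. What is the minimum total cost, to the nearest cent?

$1.78

A basic optimal solution has at most two foods positive. Try each food alone and each pair with both targets met exactly.
oats only: max(4.1/1.8, 659/185) = 3.562 servings → $1.78.
quinoa only: max(4.1/2.6, 659/209) = 3.153 servings → $3.31.
pasta only: max(4.1/1.3, 659/68) = 9.691 servings → $4.36.
canned tuna only: max(4.1/0.8, 659/179) = 5.125 servings → $6.92.
oats + quinoa: the both-tight solution has a negative serving — not a feasible corner.
oats + pasta: intersection lies outside the first quadrant.
oats + canned tuna with both tight: 1.187 servings and 2.455 servings → $3.91.
quinoa + pasta with both targets exact would need a negative amount; discard.
quinoa + canned tuna with both tight: 0.6932 servings and 2.872 servings → $4.61.
pasta + canned tuna with both tight: 1.159 servings and 3.241 servings → $4.90.
The minimum over all feasible corners is $1.78.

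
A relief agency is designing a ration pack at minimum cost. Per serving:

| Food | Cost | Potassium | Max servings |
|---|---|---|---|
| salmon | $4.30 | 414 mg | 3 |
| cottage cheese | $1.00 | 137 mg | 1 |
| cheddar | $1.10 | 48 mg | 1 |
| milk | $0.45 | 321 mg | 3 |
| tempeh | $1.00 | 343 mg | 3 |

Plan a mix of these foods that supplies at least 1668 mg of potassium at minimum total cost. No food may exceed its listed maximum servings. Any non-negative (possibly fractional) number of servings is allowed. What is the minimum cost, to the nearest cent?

Cost per mg of potassium: milk $0.0014, tempeh $0.0029, cottage cheese $0.0073, salmon $0.0104, cheddar $0.0229.
Take 3 servings of milk: +963.0 mg potassium for $1.35 (total $1.35, still need 705.0 mg).
Take 2.055 servings of tempeh: +705.0 mg potassium for $2.06 (total $3.41, still need 0.0 mg).
Greedy by cheapest-per-mg is optimal for a single linear constraint, so the minimum cost is $3.41.

$3.41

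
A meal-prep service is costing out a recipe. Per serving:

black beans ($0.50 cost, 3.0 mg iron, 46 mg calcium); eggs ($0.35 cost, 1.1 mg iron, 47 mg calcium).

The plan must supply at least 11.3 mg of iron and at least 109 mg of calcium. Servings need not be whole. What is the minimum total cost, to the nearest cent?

$1.88

Minimising a linear cost over {iron ≥ 11.3, calcium ≥ 109, servings ≥ 0} — the optimum is at a vertex, using one or two foods.
black beans only: max(11.3/3.0, 109/46) = 3.767 servings → $1.88.
eggs only: max(11.3/1.1, 109/47) = 10.27 servings → $3.60.
black beans + eggs: the both-tight solution has a negative serving — not a feasible corner.
So the least-cost plan costs $1.88.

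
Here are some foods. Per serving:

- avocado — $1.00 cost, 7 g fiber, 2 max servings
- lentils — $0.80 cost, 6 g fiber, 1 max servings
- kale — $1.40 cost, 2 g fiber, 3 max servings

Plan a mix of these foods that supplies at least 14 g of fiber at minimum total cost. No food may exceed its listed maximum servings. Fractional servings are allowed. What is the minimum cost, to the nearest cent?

Cost per g of fiber: lentils $0.1333, avocado $0.1429, kale $0.7000.
Take 1 serving of lentils: +6.0 g fiber for $0.80 (total $0.80, still need 8.0 g).
Take 1.143 servings of avocado: +8.0 g fiber for $1.14 (total $1.94, still need 0.0 g).
Filling from the cheapest source first is optimal under one linear minimum: $1.94.

$1.94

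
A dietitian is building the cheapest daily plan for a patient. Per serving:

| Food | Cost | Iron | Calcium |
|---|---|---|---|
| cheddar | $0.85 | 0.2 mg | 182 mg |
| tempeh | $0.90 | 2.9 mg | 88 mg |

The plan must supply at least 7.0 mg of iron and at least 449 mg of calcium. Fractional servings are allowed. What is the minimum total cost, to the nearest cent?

A basic optimal solution has at most two foods positive. Try each food alone and each pair with both targets met exactly.
cheddar only: max(7.0/0.2, 449/182) = 35 servings → $29.75.
tempeh only: max(7.0/2.9, 449/88) = 5.102 servings → $4.59.
cheddar + tempeh with both tight: 1.345 servings and 2.321 servings → $3.23.
So the least-cost plan costs $3.23.

$3.23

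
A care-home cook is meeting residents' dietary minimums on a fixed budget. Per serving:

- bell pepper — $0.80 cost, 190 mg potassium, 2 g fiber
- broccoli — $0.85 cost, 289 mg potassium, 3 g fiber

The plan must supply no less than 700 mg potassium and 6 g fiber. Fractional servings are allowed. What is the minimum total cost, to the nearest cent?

$2.06

This is a tiny linear program; its minimum lies at a vertex of the feasible set. List the vertices and price them.
bell pepper only: max(700/190, 6/2) = 3.684 servings → $2.95.
broccoli only: max(700/289, 6/3) = 2.422 servings → $2.06.
bell pepper + broccoli: the both-tight solution has a negative serving — not a feasible corner.
Cheapest feasible corner: $2.06.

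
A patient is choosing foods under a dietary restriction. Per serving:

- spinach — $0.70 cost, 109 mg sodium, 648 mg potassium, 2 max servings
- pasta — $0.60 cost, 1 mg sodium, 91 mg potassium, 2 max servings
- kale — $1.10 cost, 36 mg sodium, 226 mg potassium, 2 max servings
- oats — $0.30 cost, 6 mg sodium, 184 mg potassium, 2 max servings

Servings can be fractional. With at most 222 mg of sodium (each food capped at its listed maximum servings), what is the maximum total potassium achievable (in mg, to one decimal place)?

Potassium per mg sodium: pasta 91, oats 30.67, kale 6.278, spinach 5.945.
Take 2 servings of pasta: uses 2 mg sodium, +182.0 mg potassium (running total 182.0 mg).
Take 2 servings of oats: uses 12 mg sodium, +368.0 mg potassium (running total 550.0 mg).
Take 2 servings of kale: uses 72 mg sodium, +452.0 mg potassium (running total 1002.0 mg).
Take 1.248 servings of spinach: uses 136 mg sodium, +808.5 mg potassium (running total 1810.5 mg).
Greedy by best ratio exhausts the sodium allowance optimally: 1810.5 mg.

1810.5 mg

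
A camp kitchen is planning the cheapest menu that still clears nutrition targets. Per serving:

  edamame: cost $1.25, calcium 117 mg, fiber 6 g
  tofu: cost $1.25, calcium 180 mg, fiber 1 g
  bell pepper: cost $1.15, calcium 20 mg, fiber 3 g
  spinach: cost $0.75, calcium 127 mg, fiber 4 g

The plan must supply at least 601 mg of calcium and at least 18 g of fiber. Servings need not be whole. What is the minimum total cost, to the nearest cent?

$3.55

With two linear requirements the optimum uses one or two foods; enumerate the corners.
edamame only: max(601/117, 18/6) = 5.137 servings → $6.42.
tofu only: max(601/180, 18/1) = 18 servings → $22.50.
bell pepper only: max(601/20, 18/3) = 30.05 servings → $34.56.
spinach only: max(601/127, 18/4) = 4.732 servings → $3.55.
edamame + tofu with both tight: 2.74 servings and 1.558 servings → $5.37.
edamame + bell pepper with both targets exact would need a negative amount; discard.
edamame + spinach: intersection lies outside the first quadrant.
tofu + bell pepper with both tight: 2.775 servings and 5.075 servings → $9.30.
tofu + spinach with both tight: 0.199 servings and 4.45 servings → $3.59.
bell pepper + spinach: intersection lies outside the first quadrant.
The minimum over all feasible corners is $3.55.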